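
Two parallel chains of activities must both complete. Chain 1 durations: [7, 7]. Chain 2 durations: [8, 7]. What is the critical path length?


Path A total = 7 + 7 = 14
Path B total = 8 + 7 = 15
Critical path = longest path = max(14, 15) = 15

15


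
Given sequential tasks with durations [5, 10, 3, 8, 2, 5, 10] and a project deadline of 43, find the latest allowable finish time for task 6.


LF(activity 6) = deadline - sum of successor durations
Successors: activities 7 through 7 with durations [10]
Sum of successor durations = 10
LF = 43 - 10 = 33

33


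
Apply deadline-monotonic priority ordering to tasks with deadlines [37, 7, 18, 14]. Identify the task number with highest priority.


Sort tasks by relative deadline (ascending):
  Task 2: deadline = 7
  Task 4: deadline = 14
  Task 3: deadline = 18
  Task 1: deadline = 37
Priority order (highest first): [2, 4, 3, 1]
Highest priority task = 2

2


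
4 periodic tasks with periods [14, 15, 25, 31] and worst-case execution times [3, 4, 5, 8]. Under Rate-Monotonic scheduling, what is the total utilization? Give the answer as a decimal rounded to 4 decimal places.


Compute individual utilizations (exact fractions):
  Task 1: C/T = 3/14 (approx. 0.2143)
  Task 2: C/T = 4/15 (approx. 0.2667)
  Task 3: C/T = 5/25 = 1/5 (approx. 0.2)
  Task 4: C/T = 8/31 (approx. 0.2581)
Total utilization U = 3/14 + 4/15 + 1/5 + 8/31 = 6113/6510
Rounded to 4 decimal places: U = 0.9390
RM (Liu & Layland) bound for 4 tasks = 0.756828; compare with U = 6113/6510 (approx. 0.939017)
bound < U <= 1, so the RM sufficient condition is not met (inconclusive; an exact test such as response-time analysis is needed).

0.9390


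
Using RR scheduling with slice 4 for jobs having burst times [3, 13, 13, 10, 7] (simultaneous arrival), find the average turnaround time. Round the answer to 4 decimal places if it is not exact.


Time quantum = 4
Execution trace:
  J1 runs 3 units, time = 3
  J2 runs 4 units, time = 7
  J3 runs 4 units, time = 11
  J4 runs 4 units, time = 15
  J5 runs 4 units, time = 19
  J2 runs 4 units, time = 23
  J3 runs 4 units, time = 27
  J4 runs 4 units, time = 31
  J5 runs 3 units, time = 34
  J2 runs 4 units, time = 38
  J3 runs 4 units, time = 42
  J4 runs 2 units, time = 44
  J2 runs 1 units, time = 45
  J3 runs 1 units, time = 46
Finish times: [3, 45, 46, 44, 34]
Average turnaround = 172/5 = 34.4

34.4


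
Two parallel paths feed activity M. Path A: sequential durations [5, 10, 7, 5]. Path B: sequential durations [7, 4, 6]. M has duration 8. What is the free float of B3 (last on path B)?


ES(B3) = sum of predecessors on chain B = 11
EF(B3) = ES + duration = 11 + 6 = 17
Successor of B3 is M. ES(M) = max(sum(A), sum(B)) = max(27, 17) = 27
Free float = ES(successor) - EF(current) = 27 - 17 = 10

10


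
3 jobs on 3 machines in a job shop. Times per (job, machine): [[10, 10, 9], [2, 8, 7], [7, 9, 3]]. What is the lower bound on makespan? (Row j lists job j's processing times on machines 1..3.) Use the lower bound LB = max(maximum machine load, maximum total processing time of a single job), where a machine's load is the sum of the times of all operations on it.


Machine loads:
  Machine 1: 10 + 2 + 7 = 19
  Machine 2: 10 + 8 + 9 = 27
  Machine 3: 9 + 7 + 3 = 19
Max machine load = 27
Job totals:
  Job 1: 29
  Job 2: 17
  Job 3: 19
Max job total = 29
Lower bound = max(27, 29) = 29

29


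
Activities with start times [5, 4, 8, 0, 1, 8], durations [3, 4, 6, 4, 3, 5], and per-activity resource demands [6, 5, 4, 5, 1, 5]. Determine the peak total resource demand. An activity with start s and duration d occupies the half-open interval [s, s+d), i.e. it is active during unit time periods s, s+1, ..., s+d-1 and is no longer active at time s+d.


Each activity i is active on [start_i, start_i + duration_i).
Compute total resource usage per time slot:
  t=0: active resources = [5], total = 5
  t=1: active resources = [5, 1], total = 6
  t=2: active resources = [5, 1], total = 6
  t=3: active resources = [5, 1], total = 6
  t=4: active resources = [5], total = 5
  t=5: active resources = [6, 5], total = 11
  t=6: active resources = [6, 5], total = 11
  t=7: active resources = [6, 5], total = 11
  t=8: active resources = [4, 5], total = 9
  t=9: active resources = [4, 5], total = 9
  t=10: active resources = [4, 5], total = 9
  t=11: active resources = [4, 5], total = 9
  t=12: active resources = [4, 5], total = 9
  t=13: active resources = [4], total = 4
Peak resource demand = 11

11


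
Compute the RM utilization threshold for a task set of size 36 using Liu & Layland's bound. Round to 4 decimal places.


Compute 2^(1/36) = 1.0194406437
Subtract 1: 1.0194406437 - 1 = 0.0194406437
Multiply by n: 36 * 0.0194406437 = 0.6998631732
Round to 4 dp: 0.6999

0.6999


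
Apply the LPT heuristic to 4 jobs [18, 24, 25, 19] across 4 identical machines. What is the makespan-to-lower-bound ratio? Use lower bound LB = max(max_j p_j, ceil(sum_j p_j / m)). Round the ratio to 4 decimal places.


LPT order: [25, 24, 19, 18]
Machine loads after assignment: [25, 24, 19, 18]
LPT makespan = 25
Lower bound = max(max_job, ceil(total/4)) = max(25, 22) = 25
Ratio = 25 / 25 = 1.0

1.0


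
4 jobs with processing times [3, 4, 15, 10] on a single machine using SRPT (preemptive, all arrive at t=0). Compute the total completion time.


Since all jobs arrive at t=0, SRPT equals SPT ordering.
SPT order: [3, 4, 10, 15]
Completion times:
  Job 1: p=3, C=3
  Job 2: p=4, C=7
  Job 3: p=10, C=17
  Job 4: p=15, C=32
Total completion time = 3 + 7 + 17 + 32 = 59

59


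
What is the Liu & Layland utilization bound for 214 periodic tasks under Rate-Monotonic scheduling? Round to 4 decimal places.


Compute 2^(1/214) = 1.0032442568
Subtract 1: 1.0032442568 - 1 = 0.0032442568
Multiply by n: 214 * 0.0032442568 = 0.6942709552
Round to 4 dp: 0.6943

0.6943


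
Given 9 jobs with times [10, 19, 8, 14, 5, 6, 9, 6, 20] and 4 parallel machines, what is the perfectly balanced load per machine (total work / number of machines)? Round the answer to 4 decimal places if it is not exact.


Total processing time = 10 + 19 + 8 + 14 + 5 + 6 + 9 + 6 + 20 = 97
Number of machines = 4
Ideal balanced load = 97 / 4 = 24.25

24.25


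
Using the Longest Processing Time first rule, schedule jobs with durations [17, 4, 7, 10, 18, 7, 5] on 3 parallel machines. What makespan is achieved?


Sort jobs in decreasing order (LPT): [18, 17, 10, 7, 7, 5, 4]
Assign each job to the least loaded machine:
  Machine 1: jobs [18, 4], load = 22
  Machine 2: jobs [17, 7], load = 24
  Machine 3: jobs [10, 7, 5], load = 22
Makespan = max load = 24

24


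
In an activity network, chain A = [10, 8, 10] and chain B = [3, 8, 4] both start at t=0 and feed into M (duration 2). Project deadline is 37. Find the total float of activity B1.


Forward pass: ES(B1) = sum of predecessors on chain B = 0
EF = ES + duration = 0 + 3 = 3
Backward pass: LF(M) = deadline = 37; LS(M) = 37 - 2 = 35
LF(B1) = LS(M) - sum(successors on chain B) = 35 - 12 = 23
LS = LF - duration = 23 - 3 = 20
Total float = LS - ES = 20 - 0 = 20

20


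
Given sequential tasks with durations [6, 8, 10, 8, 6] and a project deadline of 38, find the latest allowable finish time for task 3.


LF(activity 3) = deadline - sum of successor durations
Successors: activities 4 through 5 with durations [8, 6]
Sum of successor durations = 14
LF = 38 - 14 = 24

24


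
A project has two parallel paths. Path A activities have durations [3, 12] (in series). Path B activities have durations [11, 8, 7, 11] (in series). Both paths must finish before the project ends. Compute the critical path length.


Path A total = 3 + 12 = 15
Path B total = 11 + 8 + 7 + 11 = 37
Critical path = longest path = max(15, 37) = 37

37


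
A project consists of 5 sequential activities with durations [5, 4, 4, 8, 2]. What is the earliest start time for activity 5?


Activity 5 starts after activities 1 through 4 complete.
Predecessor durations: [5, 4, 4, 8]
ES = 5 + 4 + 4 + 8 = 21

21


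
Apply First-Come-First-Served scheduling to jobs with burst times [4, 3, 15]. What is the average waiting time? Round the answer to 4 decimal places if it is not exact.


FCFS order (as given): [4, 3, 15]
Waiting times:
  Job 1: wait = 0
  Job 2: wait = 4
  Job 3: wait = 7
Sum of waiting times = 11
Average waiting time = 11/3 = 3.6667

3.6667


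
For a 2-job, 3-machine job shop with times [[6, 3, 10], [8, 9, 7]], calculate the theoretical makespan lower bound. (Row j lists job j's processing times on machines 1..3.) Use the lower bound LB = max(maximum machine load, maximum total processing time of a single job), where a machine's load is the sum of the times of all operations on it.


Machine loads:
  Machine 1: 6 + 8 = 14
  Machine 2: 3 + 9 = 12
  Machine 3: 10 + 7 = 17
Max machine load = 17
Job totals:
  Job 1: 19
  Job 2: 24
Max job total = 24
Lower bound = max(17, 24) = 24

24


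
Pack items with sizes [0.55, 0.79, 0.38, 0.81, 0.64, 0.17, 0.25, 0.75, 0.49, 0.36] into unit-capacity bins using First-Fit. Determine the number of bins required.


Place items sequentially using First-Fit:
  Item 0.55 -> new Bin 1
  Item 0.79 -> new Bin 2
  Item 0.38 -> Bin 1 (now 0.93)
  Item 0.81 -> new Bin 3
  Item 0.64 -> new Bin 4
  Item 0.17 -> Bin 2 (now 0.96)
  Item 0.25 -> Bin 4 (now 0.89)
  Item 0.75 -> new Bin 5
  Item 0.49 -> new Bin 6
  Item 0.36 -> Bin 6 (now 0.85)
Total bins used = 6

6


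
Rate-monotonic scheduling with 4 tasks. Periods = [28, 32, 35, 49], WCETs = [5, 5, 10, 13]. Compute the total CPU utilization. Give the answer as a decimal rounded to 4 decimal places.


Compute individual utilizations (exact fractions):
  Task 1: C/T = 5/28 (approx. 0.1786)
  Task 2: C/T = 5/32 (approx. 0.1563)
  Task 3: C/T = 10/35 = 2/7 (approx. 0.2857)
  Task 4: C/T = 13/49 (approx. 0.2653)
Total utilization U = 5/28 + 5/32 + 2/7 + 13/49 = 1389/1568
Rounded to 4 decimal places: U = 0.8858
RM (Liu & Layland) bound for 4 tasks = 0.756828; compare with U = 1389/1568 (approx. 0.885842)
bound < U <= 1, so the RM sufficient condition is not met (inconclusive; an exact test such as response-time analysis is needed).

0.8858


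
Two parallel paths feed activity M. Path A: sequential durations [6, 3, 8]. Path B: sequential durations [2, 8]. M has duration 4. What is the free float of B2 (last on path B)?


ES(B2) = sum of predecessors on chain B = 2
EF(B2) = ES + duration = 2 + 8 = 10
Successor of B2 is M. ES(M) = max(sum(A), sum(B)) = max(17, 10) = 17
Free float = ES(successor) - EF(current) = 17 - 10 = 7

7


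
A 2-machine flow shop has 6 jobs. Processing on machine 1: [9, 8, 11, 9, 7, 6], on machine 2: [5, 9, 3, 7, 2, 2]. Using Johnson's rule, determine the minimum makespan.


Apply Johnson's rule:
  Group 1 (a <= b): [(2, 8, 9)]
  Group 2 (a > b): [(4, 9, 7), (1, 9, 5), (3, 11, 3), (5, 7, 2), (6, 6, 2)]
Optimal job order: [2, 4, 1, 3, 5, 6]
Schedule:
  Job 2: M1 done at 8, M2 done at 17
  Job 4: M1 done at 17, M2 done at 24
  Job 1: M1 done at 26, M2 done at 31
  Job 3: M1 done at 37, M2 done at 40
  Job 5: M1 done at 44, M2 done at 46
  Job 6: M1 done at 50, M2 done at 52
Makespan = 52

52


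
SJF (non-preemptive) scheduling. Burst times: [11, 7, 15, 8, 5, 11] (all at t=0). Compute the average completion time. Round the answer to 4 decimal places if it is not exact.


SJF order (ascending): [5, 7, 8, 11, 11, 15]
Completion times:
  Job 1: burst=5, C=5
  Job 2: burst=7, C=12
  Job 3: burst=8, C=20
  Job 4: burst=11, C=31
  Job 5: burst=11, C=42
  Job 6: burst=15, C=57
Average completion = 167/6 = 27.8333

27.8333


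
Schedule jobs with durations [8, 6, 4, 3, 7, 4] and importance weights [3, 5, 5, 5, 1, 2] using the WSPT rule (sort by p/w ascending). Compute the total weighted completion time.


Compute p/w ratios and sort ascending (WSPT): [(3, 5), (4, 5), (6, 5), (4, 2), (8, 3), (7, 1)]
Compute weighted completion times:
  Job (p=3,w=5): C=3, w*C=5*3=15
  Job (p=4,w=5): C=7, w*C=5*7=35
  Job (p=6,w=5): C=13, w*C=5*13=65
  Job (p=4,w=2): C=17, w*C=2*17=34
  Job (p=8,w=3): C=25, w*C=3*25=75
  Job (p=7,w=1): C=32, w*C=1*32=32
Total weighted completion time = 256

256


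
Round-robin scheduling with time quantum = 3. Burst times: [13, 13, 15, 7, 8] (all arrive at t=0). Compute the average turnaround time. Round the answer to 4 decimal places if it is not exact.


Time quantum = 3
Execution trace:
  J1 runs 3 units, time = 3
  J2 runs 3 units, time = 6
  J3 runs 3 units, time = 9
  J4 runs 3 units, time = 12
  J5 runs 3 units, time = 15
  J1 runs 3 units, time = 18
  J2 runs 3 units, time = 21
  J3 runs 3 units, time = 24
  J4 runs 3 units, time = 27
  J5 runs 3 units, time = 30
  J1 runs 3 units, time = 33
  J2 runs 3 units, time = 36
  J3 runs 3 units, time = 39
  J4 runs 1 units, time = 40
  J5 runs 2 units, time = 42
  J1 runs 3 units, time = 45
  J2 runs 3 units, time = 48
  J3 runs 3 units, time = 51
  J1 runs 1 units, time = 52
  J2 runs 1 units, time = 53
  J3 runs 3 units, time = 56
Finish times: [52, 53, 56, 40, 42]
Average turnaround = 243/5 = 48.6

48.6


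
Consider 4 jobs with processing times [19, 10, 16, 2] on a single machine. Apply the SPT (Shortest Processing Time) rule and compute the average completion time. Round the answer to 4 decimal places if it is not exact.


Sort jobs by processing time (SPT order): [2, 10, 16, 19]
Compute completion times sequentially:
  Job 1: processing = 2, completes at 2
  Job 2: processing = 10, completes at 12
  Job 3: processing = 16, completes at 28
  Job 4: processing = 19, completes at 47
Sum of completion times = 89
Average completion time = 89/4 = 22.25

22.25


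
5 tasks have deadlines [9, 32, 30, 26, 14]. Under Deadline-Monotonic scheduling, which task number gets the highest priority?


Sort tasks by relative deadline (ascending):
  Task 1: deadline = 9
  Task 5: deadline = 14
  Task 4: deadline = 26
  Task 3: deadline = 30
  Task 2: deadline = 32
Priority order (highest first): [1, 5, 4, 3, 2]
Highest priority task = 1

1


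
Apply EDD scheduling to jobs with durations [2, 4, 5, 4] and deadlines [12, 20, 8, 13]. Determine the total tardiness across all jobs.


Sort by due date (EDD order): [(5, 8), (2, 12), (4, 13), (4, 20)]
Compute completion times and tardiness:
  Job 1: p=5, d=8, C=5, tardiness=max(0,5-8)=0
  Job 2: p=2, d=12, C=7, tardiness=max(0,7-12)=0
  Job 3: p=4, d=13, C=11, tardiness=max(0,11-13)=0
  Job 4: p=4, d=20, C=15, tardiness=max(0,15-20)=0
Total tardiness = 0

0


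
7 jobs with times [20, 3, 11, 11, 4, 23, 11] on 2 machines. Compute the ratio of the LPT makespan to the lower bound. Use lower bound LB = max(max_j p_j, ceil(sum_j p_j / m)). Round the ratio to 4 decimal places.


LPT order: [23, 20, 11, 11, 11, 4, 3]
Machine loads after assignment: [41, 42]
LPT makespan = 42
Lower bound = max(max_job, ceil(total/2)) = max(23, 42) = 42
Ratio = 42 / 42 = 1.0

1.0


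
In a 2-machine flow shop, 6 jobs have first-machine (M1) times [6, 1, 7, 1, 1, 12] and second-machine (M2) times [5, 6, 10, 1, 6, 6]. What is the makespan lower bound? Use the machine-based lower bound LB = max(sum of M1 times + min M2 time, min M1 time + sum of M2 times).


LB1 = sum(M1 times) + min(M2 times) = 28 + 1 = 29
LB2 = min(M1 times) + sum(M2 times) = 1 + 34 = 35
Lower bound = max(LB1, LB2) = max(29, 35) = 35

35


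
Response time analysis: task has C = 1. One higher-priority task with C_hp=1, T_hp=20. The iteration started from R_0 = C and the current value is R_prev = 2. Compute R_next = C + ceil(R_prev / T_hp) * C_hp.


R_next = C + ceil(R_prev / T_hp) * C_hp
ceil(2 / 20) = ceil(0.1) = 1
Interference = 1 * 1 = 1
R_next = 1 + 1 = 2
R_next = R_prev, so the iteration has converged (response time = 2).

2


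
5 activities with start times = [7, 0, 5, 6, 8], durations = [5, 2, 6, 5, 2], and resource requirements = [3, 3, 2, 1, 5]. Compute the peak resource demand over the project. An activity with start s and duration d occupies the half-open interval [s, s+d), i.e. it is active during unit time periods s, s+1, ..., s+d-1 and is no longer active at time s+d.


Each activity i is active on [start_i, start_i + duration_i).
Compute total resource usage per time slot:
  t=0: active resources = [3], total = 3
  t=1: active resources = [3], total = 3
  t=2: active resources = [], total = 0
  t=3: active resources = [], total = 0
  t=4: active resources = [], total = 0
  t=5: active resources = [2], total = 2
  t=6: active resources = [2, 1], total = 3
  t=7: active resources = [3, 2, 1], total = 6
  t=8: active resources = [3, 2, 1, 5], total = 11
  t=9: active resources = [3, 2, 1, 5], total = 11
  t=10: active resources = [3, 2, 1], total = 6
  t=11: active resources = [3], total = 3
Peak resource demand = 11

11


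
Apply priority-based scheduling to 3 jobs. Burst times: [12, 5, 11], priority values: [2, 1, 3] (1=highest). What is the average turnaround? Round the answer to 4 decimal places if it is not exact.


Sort by priority (ascending = highest first):
Order: [(1, 5), (2, 12), (3, 11)]
Completion times:
  Priority 1, burst=5, C=5
  Priority 2, burst=12, C=17
  Priority 3, burst=11, C=28
Average turnaround = 50/3 = 16.6667

16.6667


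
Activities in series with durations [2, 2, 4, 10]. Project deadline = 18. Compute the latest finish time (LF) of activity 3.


LF(activity 3) = deadline - sum of successor durations
Successors: activities 4 through 4 with durations [10]
Sum of successor durations = 10
LF = 18 - 10 = 8

8


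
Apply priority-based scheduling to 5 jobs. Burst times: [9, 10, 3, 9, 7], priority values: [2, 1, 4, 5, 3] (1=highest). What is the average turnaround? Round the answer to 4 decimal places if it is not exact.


Sort by priority (ascending = highest first):
Order: [(1, 10), (2, 9), (3, 7), (4, 3), (5, 9)]
Completion times:
  Priority 1, burst=10, C=10
  Priority 2, burst=9, C=19
  Priority 3, burst=7, C=26
  Priority 4, burst=3, C=29
  Priority 5, burst=9, C=38
Average turnaround = 122/5 = 24.4

24.4


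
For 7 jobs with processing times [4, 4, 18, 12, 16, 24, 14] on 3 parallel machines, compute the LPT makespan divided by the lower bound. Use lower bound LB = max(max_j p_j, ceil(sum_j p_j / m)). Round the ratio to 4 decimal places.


LPT order: [24, 18, 16, 14, 12, 4, 4]
Machine loads after assignment: [32, 30, 30]
LPT makespan = 32
Lower bound = max(max_job, ceil(total/3)) = max(24, 31) = 31
Ratio = 32 / 31 = 1.0323

1.0323


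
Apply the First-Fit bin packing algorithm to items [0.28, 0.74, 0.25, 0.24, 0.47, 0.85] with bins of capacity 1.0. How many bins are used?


Place items sequentially using First-Fit:
  Item 0.28 -> new Bin 1
  Item 0.74 -> new Bin 2
  Item 0.25 -> Bin 1 (now 0.53)
  Item 0.24 -> Bin 1 (now 0.77)
  Item 0.47 -> new Bin 3
  Item 0.85 -> new Bin 4
Total bins used = 4

4


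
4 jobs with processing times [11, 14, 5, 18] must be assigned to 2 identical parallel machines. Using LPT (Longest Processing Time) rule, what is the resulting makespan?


Sort jobs in decreasing order (LPT): [18, 14, 11, 5]
Assign each job to the least loaded machine:
  Machine 1: jobs [18, 5], load = 23
  Machine 2: jobs [14, 11], load = 25
Makespan = max load = 25

25


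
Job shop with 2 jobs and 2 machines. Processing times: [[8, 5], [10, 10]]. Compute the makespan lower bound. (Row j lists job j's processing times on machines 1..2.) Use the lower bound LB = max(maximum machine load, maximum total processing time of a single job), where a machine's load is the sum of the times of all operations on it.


Machine loads:
  Machine 1: 8 + 10 = 18
  Machine 2: 5 + 10 = 15
Max machine load = 18
Job totals:
  Job 1: 13
  Job 2: 20
Max job total = 20
Lower bound = max(18, 20) = 20

20


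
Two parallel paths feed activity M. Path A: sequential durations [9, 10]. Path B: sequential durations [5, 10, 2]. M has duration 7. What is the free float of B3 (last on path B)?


ES(B3) = sum of predecessors on chain B = 15
EF(B3) = ES + duration = 15 + 2 = 17
Successor of B3 is M. ES(M) = max(sum(A), sum(B)) = max(19, 17) = 19
Free float = ES(successor) - EF(current) = 19 - 17 = 2

2


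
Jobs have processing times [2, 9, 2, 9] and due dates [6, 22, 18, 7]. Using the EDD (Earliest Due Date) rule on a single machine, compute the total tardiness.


Sort by due date (EDD order): [(2, 6), (9, 7), (2, 18), (9, 22)]
Compute completion times and tardiness:
  Job 1: p=2, d=6, C=2, tardiness=max(0,2-6)=0
  Job 2: p=9, d=7, C=11, tardiness=max(0,11-7)=4
  Job 3: p=2, d=18, C=13, tardiness=max(0,13-18)=0
  Job 4: p=9, d=22, C=22, tardiness=max(0,22-22)=0
Total tardiness = 4

4


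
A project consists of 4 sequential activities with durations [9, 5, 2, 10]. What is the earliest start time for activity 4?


Activity 4 starts after activities 1 through 3 complete.
Predecessor durations: [9, 5, 2]
ES = 9 + 5 + 2 = 16

16


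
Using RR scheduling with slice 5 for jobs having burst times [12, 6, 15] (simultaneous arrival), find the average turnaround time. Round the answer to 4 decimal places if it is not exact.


Time quantum = 5
Execution trace:
  J1 runs 5 units, time = 5
  J2 runs 5 units, time = 10
  J3 runs 5 units, time = 15
  J1 runs 5 units, time = 20
  J2 runs 1 units, time = 21
  J3 runs 5 units, time = 26
  J1 runs 2 units, time = 28
  J3 runs 5 units, time = 33
Finish times: [28, 21, 33]
Average turnaround = 82/3 = 27.3333

27.3333


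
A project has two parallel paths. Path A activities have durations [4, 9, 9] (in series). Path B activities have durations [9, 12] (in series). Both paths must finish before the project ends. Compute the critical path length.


Path A total = 4 + 9 + 9 = 22
Path B total = 9 + 12 = 21
Critical path = longest path = max(22, 21) = 22

22


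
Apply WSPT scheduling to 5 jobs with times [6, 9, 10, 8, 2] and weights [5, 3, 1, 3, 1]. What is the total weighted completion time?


Compute p/w ratios and sort ascending (WSPT): [(6, 5), (2, 1), (8, 3), (9, 3), (10, 1)]
Compute weighted completion times:
  Job (p=6,w=5): C=6, w*C=5*6=30
  Job (p=2,w=1): C=8, w*C=1*8=8
  Job (p=8,w=3): C=16, w*C=3*16=48
  Job (p=9,w=3): C=25, w*C=3*25=75
  Job (p=10,w=1): C=35, w*C=1*35=35
Total weighted completion time = 196

196


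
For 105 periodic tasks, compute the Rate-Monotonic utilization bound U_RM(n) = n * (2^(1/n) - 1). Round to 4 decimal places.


Compute 2^(1/105) = 1.0066232390
Subtract 1: 1.0066232390 - 1 = 0.0066232390
Multiply by n: 105 * 0.0066232390 = 0.6954400950
Round to 4 dp: 0.6954

0.6954


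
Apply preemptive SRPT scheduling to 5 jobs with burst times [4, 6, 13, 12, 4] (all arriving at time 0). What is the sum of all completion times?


Since all jobs arrive at t=0, SRPT equals SPT ordering.
SPT order: [4, 4, 6, 12, 13]
Completion times:
  Job 1: p=4, C=4
  Job 2: p=4, C=8
  Job 3: p=6, C=14
  Job 4: p=12, C=26
  Job 5: p=13, C=39
Total completion time = 4 + 8 + 14 + 26 + 39 = 91

91


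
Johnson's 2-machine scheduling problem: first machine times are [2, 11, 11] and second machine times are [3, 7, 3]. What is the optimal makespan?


Apply Johnson's rule:
  Group 1 (a <= b): [(1, 2, 3)]
  Group 2 (a > b): [(2, 11, 7), (3, 11, 3)]
Optimal job order: [1, 2, 3]
Schedule:
  Job 1: M1 done at 2, M2 done at 5
  Job 2: M1 done at 13, M2 done at 20
  Job 3: M1 done at 24, M2 done at 27
Makespan = 27

27


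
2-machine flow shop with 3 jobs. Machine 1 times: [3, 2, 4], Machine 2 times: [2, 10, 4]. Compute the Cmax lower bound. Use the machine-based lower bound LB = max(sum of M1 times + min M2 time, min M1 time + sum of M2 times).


LB1 = sum(M1 times) + min(M2 times) = 9 + 2 = 11
LB2 = min(M1 times) + sum(M2 times) = 2 + 16 = 18
Lower bound = max(LB1, LB2) = max(11, 18) = 18

18


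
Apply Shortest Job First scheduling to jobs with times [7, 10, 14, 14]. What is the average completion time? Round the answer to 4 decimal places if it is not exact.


SJF order (ascending): [7, 10, 14, 14]
Completion times:
  Job 1: burst=7, C=7
  Job 2: burst=10, C=17
  Job 3: burst=14, C=31
  Job 4: burst=14, C=45
Average completion = 100/4 = 25.0

25.0


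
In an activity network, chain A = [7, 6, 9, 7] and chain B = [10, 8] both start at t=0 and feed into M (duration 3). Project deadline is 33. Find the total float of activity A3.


Forward pass: ES(A3) = sum of predecessors on chain A = 13
EF = ES + duration = 13 + 9 = 22
Backward pass: LF(M) = deadline = 33; LS(M) = 33 - 3 = 30
LF(A3) = LS(M) - sum(successors on chain A) = 30 - 7 = 23
LS = LF - duration = 23 - 9 = 14
Total float = LS - ES = 14 - 13 = 1

1


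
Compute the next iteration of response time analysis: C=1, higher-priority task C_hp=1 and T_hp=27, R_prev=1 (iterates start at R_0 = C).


R_next = C + ceil(R_prev / T_hp) * C_hp
ceil(1 / 27) = ceil(0.037) = 1
Interference = 1 * 1 = 1
R_next = 1 + 1 = 2

2


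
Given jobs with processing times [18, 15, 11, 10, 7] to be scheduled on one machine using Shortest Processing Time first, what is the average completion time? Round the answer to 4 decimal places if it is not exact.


Sort jobs by processing time (SPT order): [7, 10, 11, 15, 18]
Compute completion times sequentially:
  Job 1: processing = 7, completes at 7
  Job 2: processing = 10, completes at 17
  Job 3: processing = 11, completes at 28
  Job 4: processing = 15, completes at 43
  Job 5: processing = 18, completes at 61
Sum of completion times = 156
Average completion time = 156/5 = 31.2

31.2


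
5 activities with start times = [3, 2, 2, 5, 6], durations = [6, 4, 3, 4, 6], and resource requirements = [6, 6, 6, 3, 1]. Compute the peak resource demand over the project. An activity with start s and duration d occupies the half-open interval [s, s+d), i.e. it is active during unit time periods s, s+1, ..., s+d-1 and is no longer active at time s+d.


Each activity i is active on [start_i, start_i + duration_i).
Compute total resource usage per time slot:
  t=0: active resources = [], total = 0
  t=1: active resources = [], total = 0
  t=2: active resources = [6, 6], total = 12
  t=3: active resources = [6, 6, 6], total = 18
  t=4: active resources = [6, 6, 6], total = 18
  t=5: active resources = [6, 6, 3], total = 15
  t=6: active resources = [6, 3, 1], total = 10
  t=7: active resources = [6, 3, 1], total = 10
  t=8: active resources = [6, 3, 1], total = 10
  t=9: active resources = [1], total = 1
  t=10: active resources = [1], total = 1
  t=11: active resources = [1], total = 1
Peak resource demand = 18

18


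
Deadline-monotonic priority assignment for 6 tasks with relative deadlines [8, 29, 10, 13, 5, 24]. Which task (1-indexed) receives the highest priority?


Sort tasks by relative deadline (ascending):
  Task 5: deadline = 5
  Task 1: deadline = 8
  Task 3: deadline = 10
  Task 4: deadline = 13
  Task 6: deadline = 24
  Task 2: deadline = 29
Priority order (highest first): [5, 1, 3, 4, 6, 2]
Highest priority task = 5

5


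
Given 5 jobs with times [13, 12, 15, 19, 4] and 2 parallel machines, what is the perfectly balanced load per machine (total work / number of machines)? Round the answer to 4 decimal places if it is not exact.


Total processing time = 13 + 12 + 15 + 19 + 4 = 63
Number of machines = 2
Ideal balanced load = 63 / 2 = 31.5

31.5


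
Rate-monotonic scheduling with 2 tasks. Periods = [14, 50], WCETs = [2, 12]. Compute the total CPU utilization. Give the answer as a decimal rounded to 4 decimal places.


Compute individual utilizations (exact fractions):
  Task 1: C/T = 2/14 = 1/7 (approx. 0.1429)
  Task 2: C/T = 12/50 = 6/25 (approx. 0.24)
Total utilization U = 1/7 + 6/25 = 67/175
Rounded to 4 decimal places: U = 0.3829
RM (Liu & Layland) bound for 2 tasks = 0.828427; compare with U = 67/175 (approx. 0.382857)
U <= bound, so schedulable by RM sufficient condition.

0.3829


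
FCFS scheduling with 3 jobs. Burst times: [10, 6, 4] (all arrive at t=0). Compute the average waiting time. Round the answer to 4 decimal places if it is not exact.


FCFS order (as given): [10, 6, 4]
Waiting times:
  Job 1: wait = 0
  Job 2: wait = 10
  Job 3: wait = 16
Sum of waiting times = 26
Average waiting time = 26/3 = 8.6667

8.6667


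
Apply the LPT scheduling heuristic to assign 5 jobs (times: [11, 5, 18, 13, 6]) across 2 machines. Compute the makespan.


Sort jobs in decreasing order (LPT): [18, 13, 11, 6, 5]
Assign each job to the least loaded machine:
  Machine 1: jobs [18, 6, 5], load = 29
  Machine 2: jobs [13, 11], load = 24
Makespan = max load = 29

29


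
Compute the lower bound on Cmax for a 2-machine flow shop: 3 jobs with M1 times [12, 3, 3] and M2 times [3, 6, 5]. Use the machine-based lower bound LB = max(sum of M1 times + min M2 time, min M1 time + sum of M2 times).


LB1 = sum(M1 times) + min(M2 times) = 18 + 3 = 21
LB2 = min(M1 times) + sum(M2 times) = 3 + 14 = 17
Lower bound = max(LB1, LB2) = max(21, 17) = 21

21


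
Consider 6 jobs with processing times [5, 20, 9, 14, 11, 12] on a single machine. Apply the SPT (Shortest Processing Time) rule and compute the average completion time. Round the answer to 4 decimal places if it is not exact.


Sort jobs by processing time (SPT order): [5, 9, 11, 12, 14, 20]
Compute completion times sequentially:
  Job 1: processing = 5, completes at 5
  Job 2: processing = 9, completes at 14
  Job 3: processing = 11, completes at 25
  Job 4: processing = 12, completes at 37
  Job 5: processing = 14, completes at 51
  Job 6: processing = 20, completes at 71
Sum of completion times = 203
Average completion time = 203/6 = 33.8333

33.8333


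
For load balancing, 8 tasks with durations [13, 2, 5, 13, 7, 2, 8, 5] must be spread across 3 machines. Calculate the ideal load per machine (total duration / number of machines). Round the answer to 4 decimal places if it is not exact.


Total processing time = 13 + 2 + 5 + 13 + 7 + 2 + 8 + 5 = 55
Number of machines = 3
Ideal balanced load = 55 / 3 = 18.3333

18.3333


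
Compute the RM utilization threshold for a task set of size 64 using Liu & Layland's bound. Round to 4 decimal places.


Compute 2^(1/64) = 1.0108892861
Subtract 1: 1.0108892861 - 1 = 0.0108892861
Multiply by n: 64 * 0.0108892861 = 0.6969143104
Round to 4 dp: 0.6969

0.6969


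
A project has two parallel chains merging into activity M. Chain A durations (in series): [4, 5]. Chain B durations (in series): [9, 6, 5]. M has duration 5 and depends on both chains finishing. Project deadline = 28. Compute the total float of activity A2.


Forward pass: ES(A2) = sum of predecessors on chain A = 4
EF = ES + duration = 4 + 5 = 9
Backward pass: LF(M) = deadline = 28; LS(M) = 28 - 5 = 23
LF(A2) = LS(M) - sum(successors on chain A) = 23 - 0 = 23
LS = LF - duration = 23 - 5 = 18
Total float = LS - ES = 18 - 4 = 14

14


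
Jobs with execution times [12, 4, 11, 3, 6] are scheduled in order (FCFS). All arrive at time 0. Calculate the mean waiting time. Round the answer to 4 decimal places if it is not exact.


FCFS order (as given): [12, 4, 11, 3, 6]
Waiting times:
  Job 1: wait = 0
  Job 2: wait = 12
  Job 3: wait = 16
  Job 4: wait = 27
  Job 5: wait = 30
Sum of waiting times = 85
Average waiting time = 85/5 = 17.0

17.0


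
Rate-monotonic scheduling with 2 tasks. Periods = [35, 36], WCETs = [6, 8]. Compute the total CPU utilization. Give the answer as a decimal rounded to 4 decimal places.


Compute individual utilizations (exact fractions):
  Task 1: C/T = 6/35 (approx. 0.1714)
  Task 2: C/T = 8/36 = 2/9 (approx. 0.2222)
Total utilization U = 6/35 + 2/9 = 124/315
Rounded to 4 decimal places: U = 0.3937
RM (Liu & Layland) bound for 2 tasks = 0.828427; compare with U = 124/315 (approx. 0.393651)
U <= bound, so schedulable by RM sufficient condition.

0.3937


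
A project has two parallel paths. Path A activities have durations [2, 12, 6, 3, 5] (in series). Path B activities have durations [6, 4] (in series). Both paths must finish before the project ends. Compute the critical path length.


Path A total = 2 + 12 + 6 + 3 + 5 = 28
Path B total = 6 + 4 = 10
Critical path = longest path = max(28, 10) = 28

28


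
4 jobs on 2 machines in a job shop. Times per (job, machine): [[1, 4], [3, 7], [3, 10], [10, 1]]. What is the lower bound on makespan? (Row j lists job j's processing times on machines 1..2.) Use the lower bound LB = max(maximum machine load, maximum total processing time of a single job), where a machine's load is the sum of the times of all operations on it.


Machine loads:
  Machine 1: 1 + 3 + 3 + 10 = 17
  Machine 2: 4 + 7 + 10 + 1 = 22
Max machine load = 22
Job totals:
  Job 1: 5
  Job 2: 10
  Job 3: 13
  Job 4: 11
Max job total = 13
Lower bound = max(22, 13) = 22

22


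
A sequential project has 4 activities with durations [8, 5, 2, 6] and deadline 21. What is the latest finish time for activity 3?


LF(activity 3) = deadline - sum of successor durations
Successors: activities 4 through 4 with durations [6]
Sum of successor durations = 6
LF = 21 - 6 = 15

15


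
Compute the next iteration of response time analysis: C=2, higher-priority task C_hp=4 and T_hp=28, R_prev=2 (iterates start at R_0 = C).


R_next = C + ceil(R_prev / T_hp) * C_hp
ceil(2 / 28) = ceil(0.0714) = 1
Interference = 1 * 4 = 4
R_next = 2 + 4 = 6

6


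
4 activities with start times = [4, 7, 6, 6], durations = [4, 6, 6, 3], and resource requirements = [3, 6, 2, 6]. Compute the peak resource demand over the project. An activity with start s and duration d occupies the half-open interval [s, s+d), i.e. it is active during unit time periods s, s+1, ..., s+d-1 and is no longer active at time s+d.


Each activity i is active on [start_i, start_i + duration_i).
Compute total resource usage per time slot:
  t=0: active resources = [], total = 0
  t=1: active resources = [], total = 0
  t=2: active resources = [], total = 0
  t=3: active resources = [], total = 0
  t=4: active resources = [3], total = 3
  t=5: active resources = [3], total = 3
  t=6: active resources = [3, 2, 6], total = 11
  t=7: active resources = [3, 6, 2, 6], total = 17
  t=8: active resources = [6, 2, 6], total = 14
  t=9: active resources = [6, 2], total = 8
  t=10: active resources = [6, 2], total = 8
  t=11: active resources = [6, 2], total = 8
  t=12: active resources = [6], total = 6
Peak resource demand = 17

17


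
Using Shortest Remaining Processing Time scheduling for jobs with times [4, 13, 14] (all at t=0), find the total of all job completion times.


Since all jobs arrive at t=0, SRPT equals SPT ordering.
SPT order: [4, 13, 14]
Completion times:
  Job 1: p=4, C=4
  Job 2: p=13, C=17
  Job 3: p=14, C=31
Total completion time = 4 + 17 + 31 = 52

52


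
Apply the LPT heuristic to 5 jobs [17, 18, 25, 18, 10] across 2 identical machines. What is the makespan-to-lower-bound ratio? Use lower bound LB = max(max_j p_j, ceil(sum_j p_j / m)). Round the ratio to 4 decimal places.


LPT order: [25, 18, 18, 17, 10]
Machine loads after assignment: [42, 46]
LPT makespan = 46
Lower bound = max(max_job, ceil(total/2)) = max(25, 44) = 44
Ratio = 46 / 44 = 1.0455

1.0455


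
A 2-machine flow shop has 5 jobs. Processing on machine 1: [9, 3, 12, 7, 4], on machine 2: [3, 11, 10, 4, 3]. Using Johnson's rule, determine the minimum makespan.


Apply Johnson's rule:
  Group 1 (a <= b): [(2, 3, 11)]
  Group 2 (a > b): [(3, 12, 10), (4, 7, 4), (1, 9, 3), (5, 4, 3)]
Optimal job order: [2, 3, 4, 1, 5]
Schedule:
  Job 2: M1 done at 3, M2 done at 14
  Job 3: M1 done at 15, M2 done at 25
  Job 4: M1 done at 22, M2 done at 29
  Job 1: M1 done at 31, M2 done at 34
  Job 5: M1 done at 35, M2 done at 38
Makespan = 38

38


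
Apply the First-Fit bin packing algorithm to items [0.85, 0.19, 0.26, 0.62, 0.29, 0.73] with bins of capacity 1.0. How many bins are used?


Place items sequentially using First-Fit:
  Item 0.85 -> new Bin 1
  Item 0.19 -> new Bin 2
  Item 0.26 -> Bin 2 (now 0.45)
  Item 0.62 -> new Bin 3
  Item 0.29 -> Bin 2 (now 0.74)
  Item 0.73 -> new Bin 4
Total bins used = 4

4


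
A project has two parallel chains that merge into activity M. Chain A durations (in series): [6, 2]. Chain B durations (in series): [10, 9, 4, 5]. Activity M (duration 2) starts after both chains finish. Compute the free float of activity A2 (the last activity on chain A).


ES(A2) = sum of predecessors on chain A = 6
EF(A2) = ES + duration = 6 + 2 = 8
Successor of A2 is M. ES(M) = max(sum(A), sum(B)) = max(8, 28) = 28
Free float = ES(successor) - EF(current) = 28 - 8 = 20

20


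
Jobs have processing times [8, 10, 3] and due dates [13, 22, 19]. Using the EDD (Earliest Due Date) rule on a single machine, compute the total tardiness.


Sort by due date (EDD order): [(8, 13), (3, 19), (10, 22)]
Compute completion times and tardiness:
  Job 1: p=8, d=13, C=8, tardiness=max(0,8-13)=0
  Job 2: p=3, d=19, C=11, tardiness=max(0,11-19)=0
  Job 3: p=10, d=22, C=21, tardiness=max(0,21-22)=0
Total tardiness = 0

0


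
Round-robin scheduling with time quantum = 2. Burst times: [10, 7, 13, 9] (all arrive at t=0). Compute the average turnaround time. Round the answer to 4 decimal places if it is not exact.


Time quantum = 2
Execution trace:
  J1 runs 2 units, time = 2
  J2 runs 2 units, time = 4
  J3 runs 2 units, time = 6
  J4 runs 2 units, time = 8
  J1 runs 2 units, time = 10
  J2 runs 2 units, time = 12
  J3 runs 2 units, time = 14
  J4 runs 2 units, time = 16
  J1 runs 2 units, time = 18
  J2 runs 2 units, time = 20
  J3 runs 2 units, time = 22
  J4 runs 2 units, time = 24
  J1 runs 2 units, time = 26
  J2 runs 1 units, time = 27
  J3 runs 2 units, time = 29
  J4 runs 2 units, time = 31
  J1 runs 2 units, time = 33
  J3 runs 2 units, time = 35
  J4 runs 1 units, time = 36
  J3 runs 2 units, time = 38
  J3 runs 1 units, time = 39
Finish times: [33, 27, 39, 36]
Average turnaround = 135/4 = 33.75

33.75


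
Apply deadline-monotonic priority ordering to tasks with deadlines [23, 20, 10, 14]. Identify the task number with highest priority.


Sort tasks by relative deadline (ascending):
  Task 3: deadline = 10
  Task 4: deadline = 14
  Task 2: deadline = 20
  Task 1: deadline = 23
Priority order (highest first): [3, 4, 2, 1]
Highest priority task = 3

3


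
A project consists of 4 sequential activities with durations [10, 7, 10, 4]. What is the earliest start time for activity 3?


Activity 3 starts after activities 1 through 2 complete.
Predecessor durations: [10, 7]
ES = 10 + 7 = 17

17


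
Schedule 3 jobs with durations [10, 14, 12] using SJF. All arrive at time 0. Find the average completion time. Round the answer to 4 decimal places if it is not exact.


SJF order (ascending): [10, 12, 14]
Completion times:
  Job 1: burst=10, C=10
  Job 2: burst=12, C=22
  Job 3: burst=14, C=36
Average completion = 68/3 = 22.6667

22.6667


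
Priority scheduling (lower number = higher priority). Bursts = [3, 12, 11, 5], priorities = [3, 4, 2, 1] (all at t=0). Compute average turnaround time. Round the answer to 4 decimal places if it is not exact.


Sort by priority (ascending = highest first):
Order: [(1, 5), (2, 11), (3, 3), (4, 12)]
Completion times:
  Priority 1, burst=5, C=5
  Priority 2, burst=11, C=16
  Priority 3, burst=3, C=19
  Priority 4, burst=12, C=31
Average turnaround = 71/4 = 17.75

17.75


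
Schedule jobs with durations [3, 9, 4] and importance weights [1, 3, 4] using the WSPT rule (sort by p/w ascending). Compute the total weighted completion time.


Compute p/w ratios and sort ascending (WSPT): [(4, 4), (3, 1), (9, 3)]
Compute weighted completion times:
  Job (p=4,w=4): C=4, w*C=4*4=16
  Job (p=3,w=1): C=7, w*C=1*7=7
  Job (p=9,w=3): C=16, w*C=3*16=48
Total weighted completion time = 71

71


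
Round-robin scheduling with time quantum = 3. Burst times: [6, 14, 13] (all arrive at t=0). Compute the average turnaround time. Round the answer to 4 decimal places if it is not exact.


Time quantum = 3
Execution trace:
  J1 runs 3 units, time = 3
  J2 runs 3 units, time = 6
  J3 runs 3 units, time = 9
  J1 runs 3 units, time = 12
  J2 runs 3 units, time = 15
  J3 runs 3 units, time = 18
  J2 runs 3 units, time = 21
  J3 runs 3 units, time = 24
  J2 runs 3 units, time = 27
  J3 runs 3 units, time = 30
  J2 runs 2 units, time = 32
  J3 runs 1 units, time = 33
Finish times: [12, 32, 33]
Average turnaround = 77/3 = 25.6667

25.6667
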